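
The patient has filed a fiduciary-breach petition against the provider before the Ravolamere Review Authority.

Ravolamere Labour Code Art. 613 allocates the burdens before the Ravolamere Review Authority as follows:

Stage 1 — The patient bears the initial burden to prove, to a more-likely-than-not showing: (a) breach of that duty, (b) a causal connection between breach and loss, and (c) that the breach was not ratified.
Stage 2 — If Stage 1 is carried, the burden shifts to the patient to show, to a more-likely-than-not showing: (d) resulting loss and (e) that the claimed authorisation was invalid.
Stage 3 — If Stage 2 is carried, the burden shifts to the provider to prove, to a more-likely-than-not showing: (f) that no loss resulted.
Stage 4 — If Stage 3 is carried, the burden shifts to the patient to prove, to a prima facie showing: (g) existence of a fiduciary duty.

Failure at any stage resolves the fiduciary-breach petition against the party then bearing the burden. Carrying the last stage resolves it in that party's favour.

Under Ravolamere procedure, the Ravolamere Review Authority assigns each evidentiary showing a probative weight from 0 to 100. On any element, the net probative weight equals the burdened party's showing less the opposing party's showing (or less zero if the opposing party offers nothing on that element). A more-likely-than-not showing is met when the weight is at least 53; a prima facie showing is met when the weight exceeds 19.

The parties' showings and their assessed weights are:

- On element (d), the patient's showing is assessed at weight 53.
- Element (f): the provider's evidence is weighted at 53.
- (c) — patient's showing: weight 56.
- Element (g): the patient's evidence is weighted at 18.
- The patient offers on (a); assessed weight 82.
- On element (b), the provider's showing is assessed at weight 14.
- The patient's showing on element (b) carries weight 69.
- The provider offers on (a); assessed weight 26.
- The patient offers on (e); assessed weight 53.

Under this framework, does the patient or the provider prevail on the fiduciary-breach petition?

provider

Stage 1 — burden on patient; standard: a more-likely-than-not showing (weight is at least 53).
    (a): 82 − 26 = 56 ≥ 53 [met]
    (b): 69 − 14 = 55 ≥ 53 [met]
    (c): 56 ≥ 53 [met]
  Stage 1 is satisfied; the patient continues to bear the burden.
Stage 2 — burden on patient; standard: a more-likely-than-not showing (weight is at least 53).
    (d): 53 ≥ 53 [met]
    (e): 53 ≥ 53 [met]
  Stage 2 is satisfied; the onus moves to the provider.
Stage 3 — burden on provider; standard: a more-likely-than-not showing (weight is at least 53).
    (f): 53 ≥ 53 [met]
  Stage 3 carried; the burden shifts to the patient.
Stage 4 — burden on patient; standard: a prima facie showing (weight exceeds 19).
    (g): 18 ≤ 19 [not met]
  Not every element is met, so the patient fails to carry Stage 4.
The analysis ends at Stage 4; the provider prevails.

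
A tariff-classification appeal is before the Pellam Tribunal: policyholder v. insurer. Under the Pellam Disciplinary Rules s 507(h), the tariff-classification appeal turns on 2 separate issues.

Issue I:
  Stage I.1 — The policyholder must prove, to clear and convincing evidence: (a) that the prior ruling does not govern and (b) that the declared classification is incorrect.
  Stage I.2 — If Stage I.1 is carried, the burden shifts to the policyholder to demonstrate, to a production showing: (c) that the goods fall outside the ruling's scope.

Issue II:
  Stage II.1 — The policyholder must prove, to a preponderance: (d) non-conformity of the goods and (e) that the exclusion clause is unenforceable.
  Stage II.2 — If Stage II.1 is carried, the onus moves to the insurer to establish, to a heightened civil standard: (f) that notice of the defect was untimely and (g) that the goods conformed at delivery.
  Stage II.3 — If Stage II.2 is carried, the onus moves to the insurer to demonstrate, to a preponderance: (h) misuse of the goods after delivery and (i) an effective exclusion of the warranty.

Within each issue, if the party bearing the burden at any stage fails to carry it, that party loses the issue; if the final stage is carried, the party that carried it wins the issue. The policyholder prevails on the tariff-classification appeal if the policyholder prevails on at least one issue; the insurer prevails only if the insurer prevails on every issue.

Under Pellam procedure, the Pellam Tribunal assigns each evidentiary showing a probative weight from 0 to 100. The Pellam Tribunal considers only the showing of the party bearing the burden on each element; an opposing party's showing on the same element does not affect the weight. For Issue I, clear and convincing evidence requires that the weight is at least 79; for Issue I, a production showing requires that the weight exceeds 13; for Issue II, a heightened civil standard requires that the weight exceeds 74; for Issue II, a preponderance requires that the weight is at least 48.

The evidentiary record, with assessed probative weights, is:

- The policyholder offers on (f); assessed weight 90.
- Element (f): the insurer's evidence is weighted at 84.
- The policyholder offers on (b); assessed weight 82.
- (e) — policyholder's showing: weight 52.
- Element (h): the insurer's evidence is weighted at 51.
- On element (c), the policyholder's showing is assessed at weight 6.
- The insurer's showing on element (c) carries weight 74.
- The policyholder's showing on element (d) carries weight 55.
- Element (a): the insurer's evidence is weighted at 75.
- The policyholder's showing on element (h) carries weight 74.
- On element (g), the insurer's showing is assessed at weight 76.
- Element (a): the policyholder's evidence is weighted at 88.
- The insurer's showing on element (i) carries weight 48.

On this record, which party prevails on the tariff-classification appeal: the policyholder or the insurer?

— Issue I —
Stage I.1 — burden on policyholder; standard: clear and convincing evidence (weight is at least 79).
    (a): 88 (insurer's 75 disregarded) ≥ 79 [met]
    (b): 82 ≥ 79 [met]
  All elements met. The policyholder retains the burden for Stage I.2.
Stage I.2 — burden on policyholder; standard: a production showing (weight exceeds 13).
    (c): 6 (insurer's 74 disregarded) ≤ 13 [not met]
  The policyholder does not carry Stage I.2.
The analysis ends at Stage I.2; the insurer prevails on this issue.
— Issue II —
Stage II.1 (policyholder, a preponderance, weight is at least 48): (d) 55 ≥ 48 — meets; (e) 52 ≥ 48 — meets.
  All elements met. The burden passes to the insurer.
Stage II.2 (insurer, a heightened civil standard, weight exceeds 74): (f) 84 (policyholder's 90 disregarded) > 74 — meets; (g) 76 > 74 — meets.
  Stage II.2 is satisfied; the insurer continues to bear the burden.
Stage II.3 (insurer, a preponderance, weight is at least 48): (h) 51 (policyholder's 74 disregarded) ≥ 48 — meets; (i) 48 ≥ 48 — meets.
  Stage II.3 carried; the final stage is satisfied.
With every stage satisfied, the insurer prevails on this issue.
Per-issue: Issue I → insurer; Issue II → insurer. The policyholder must prevail on at least one issue; overall, the insurer prevails.

insurer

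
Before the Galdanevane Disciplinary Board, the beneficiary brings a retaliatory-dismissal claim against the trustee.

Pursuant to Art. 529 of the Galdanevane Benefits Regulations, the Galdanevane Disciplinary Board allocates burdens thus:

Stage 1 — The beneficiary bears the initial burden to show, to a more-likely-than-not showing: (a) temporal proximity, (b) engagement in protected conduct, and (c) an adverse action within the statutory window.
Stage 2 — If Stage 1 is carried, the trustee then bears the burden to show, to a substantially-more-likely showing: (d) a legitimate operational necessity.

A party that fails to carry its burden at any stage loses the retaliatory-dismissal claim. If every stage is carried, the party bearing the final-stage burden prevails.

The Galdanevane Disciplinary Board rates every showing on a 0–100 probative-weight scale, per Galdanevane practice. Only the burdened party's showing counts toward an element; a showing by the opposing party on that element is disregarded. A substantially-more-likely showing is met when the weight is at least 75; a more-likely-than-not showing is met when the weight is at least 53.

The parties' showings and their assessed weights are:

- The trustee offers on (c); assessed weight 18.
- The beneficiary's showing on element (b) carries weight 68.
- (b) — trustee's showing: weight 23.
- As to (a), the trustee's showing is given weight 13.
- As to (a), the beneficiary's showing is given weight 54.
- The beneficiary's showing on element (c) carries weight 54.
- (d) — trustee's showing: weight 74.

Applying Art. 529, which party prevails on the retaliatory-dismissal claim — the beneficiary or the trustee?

beneficiary

Stage 1 — burden on beneficiary; standard: a more-likely-than-not showing (weight is at least 53).
    (a): 54 (trustee's 13 disregarded) ≥ 53 [met]
    (b): 68 (trustee's 23 disregarded) ≥ 53 [met]
    (c): 54 (trustee's 18 disregarded) ≥ 53 [met]
  Stage 1 carried; the burden shifts to the trustee.
Stage 2 — burden on trustee; standard: a substantially-more-likely showing (weight is at least 75).
    (d): 74 < 75 [not met]
  Not every element is met, so the trustee fails to carry Stage 2.
The beneficiary prevails.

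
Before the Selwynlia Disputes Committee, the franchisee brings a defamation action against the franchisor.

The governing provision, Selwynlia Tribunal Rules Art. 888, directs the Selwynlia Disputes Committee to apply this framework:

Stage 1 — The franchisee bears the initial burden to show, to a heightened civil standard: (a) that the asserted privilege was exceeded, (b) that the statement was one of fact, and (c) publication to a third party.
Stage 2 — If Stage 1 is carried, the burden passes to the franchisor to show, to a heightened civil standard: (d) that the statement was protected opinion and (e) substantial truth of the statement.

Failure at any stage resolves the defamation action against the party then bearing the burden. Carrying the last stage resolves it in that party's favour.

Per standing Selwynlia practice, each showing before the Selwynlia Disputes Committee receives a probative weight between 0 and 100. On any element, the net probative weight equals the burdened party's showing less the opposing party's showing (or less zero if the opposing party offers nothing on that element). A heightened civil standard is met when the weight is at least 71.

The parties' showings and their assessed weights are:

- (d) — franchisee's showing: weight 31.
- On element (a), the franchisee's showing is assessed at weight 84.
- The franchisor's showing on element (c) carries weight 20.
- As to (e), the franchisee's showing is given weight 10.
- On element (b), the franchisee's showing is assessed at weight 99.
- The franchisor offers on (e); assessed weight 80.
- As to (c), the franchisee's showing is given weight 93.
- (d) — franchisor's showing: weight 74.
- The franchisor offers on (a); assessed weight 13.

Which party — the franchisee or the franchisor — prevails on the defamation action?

Stage 1 — burden on franchisee; standard: a heightened civil standard (weight is at least 71).
    (a): 84 − 13 = 71 ≥ 71 [met]
    (b): 99 ≥ 71 [met]
    (c): 93 − 20 = 73 ≥ 71 [met]
  Stage 1 carried; the burden shifts to the franchisor.
Stage 2 — burden on franchisor; standard: a heightened civil standard (weight is at least 71).
    (d): 74 − 31 = 43 < 71 [not met]
    (e): 80 − 10 = 70 < 71 [not met]
  Not every element is met, so the franchisor fails to carry Stage 2.
So the franchisee prevails.

franchisee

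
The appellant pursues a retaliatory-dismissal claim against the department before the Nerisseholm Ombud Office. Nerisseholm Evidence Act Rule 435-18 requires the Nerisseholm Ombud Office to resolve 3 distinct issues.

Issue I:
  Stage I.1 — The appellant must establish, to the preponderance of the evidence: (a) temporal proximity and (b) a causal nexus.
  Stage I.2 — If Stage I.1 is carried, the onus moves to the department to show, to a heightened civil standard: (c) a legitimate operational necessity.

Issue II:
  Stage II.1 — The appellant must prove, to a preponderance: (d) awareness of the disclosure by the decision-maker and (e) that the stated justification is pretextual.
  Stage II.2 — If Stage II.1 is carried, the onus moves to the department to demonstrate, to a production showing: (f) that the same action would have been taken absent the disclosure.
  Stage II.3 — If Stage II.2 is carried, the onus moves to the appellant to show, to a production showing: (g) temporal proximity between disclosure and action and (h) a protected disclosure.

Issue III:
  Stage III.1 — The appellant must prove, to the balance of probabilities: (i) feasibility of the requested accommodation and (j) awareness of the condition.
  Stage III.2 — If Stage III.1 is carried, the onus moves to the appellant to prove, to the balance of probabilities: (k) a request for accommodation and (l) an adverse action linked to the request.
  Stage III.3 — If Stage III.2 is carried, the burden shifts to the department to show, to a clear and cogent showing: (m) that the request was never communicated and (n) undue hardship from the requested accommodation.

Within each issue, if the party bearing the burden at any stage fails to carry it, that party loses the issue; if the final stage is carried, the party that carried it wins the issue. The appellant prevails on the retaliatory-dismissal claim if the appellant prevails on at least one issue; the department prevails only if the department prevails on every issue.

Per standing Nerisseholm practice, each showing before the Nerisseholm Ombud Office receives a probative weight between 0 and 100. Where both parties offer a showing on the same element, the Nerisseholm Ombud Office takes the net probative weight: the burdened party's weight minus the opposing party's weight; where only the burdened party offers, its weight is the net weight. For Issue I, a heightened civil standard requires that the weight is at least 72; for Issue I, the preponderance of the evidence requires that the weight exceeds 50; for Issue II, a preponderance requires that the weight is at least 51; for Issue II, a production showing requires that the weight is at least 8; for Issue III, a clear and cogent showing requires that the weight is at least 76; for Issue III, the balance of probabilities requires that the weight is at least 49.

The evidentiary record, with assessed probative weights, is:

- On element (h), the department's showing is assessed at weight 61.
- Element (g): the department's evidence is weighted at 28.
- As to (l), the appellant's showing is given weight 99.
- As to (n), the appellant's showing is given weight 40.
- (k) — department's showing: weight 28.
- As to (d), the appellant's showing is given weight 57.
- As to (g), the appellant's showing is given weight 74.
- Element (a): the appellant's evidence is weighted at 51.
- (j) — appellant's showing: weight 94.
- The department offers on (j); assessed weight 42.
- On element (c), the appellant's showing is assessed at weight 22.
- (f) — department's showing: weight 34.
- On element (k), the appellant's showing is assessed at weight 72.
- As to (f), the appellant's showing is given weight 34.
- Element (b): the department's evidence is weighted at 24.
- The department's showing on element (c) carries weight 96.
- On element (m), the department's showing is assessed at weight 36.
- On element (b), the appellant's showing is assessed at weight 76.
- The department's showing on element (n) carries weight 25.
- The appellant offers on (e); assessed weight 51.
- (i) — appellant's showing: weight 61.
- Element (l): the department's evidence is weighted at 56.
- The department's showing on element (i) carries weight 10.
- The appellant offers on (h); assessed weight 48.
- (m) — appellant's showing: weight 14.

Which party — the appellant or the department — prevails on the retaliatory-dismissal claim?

— Issue I —
Stage I.1 (appellant, the preponderance of the evidence, weight exceeds 50): (a) 51 > 50 — meets; (b) net 76−24=52 > 50 — meets.
  All elements met. The burden passes to the department.
Stage I.2 (department, a heightened civil standard, weight is at least 72): (c) net 96−22=74 ≥ 72 — meets.
  All elements met at the final stage.
With every stage satisfied, the department prevails on this issue.
— Issue II —
Stage II.1 (appellant, a preponderance, weight is at least 51): (d) 57 ≥ 51 — meets; (e) 51 ≥ 51 — meets.
  Stage II.1 is satisfied; the onus moves to the department.
Stage II.2 (department, a production showing, weight is at least 8): (f) net 34−34=0 < 8 — fails.
  Not every element is met, so the department fails to carry Stage II.2.
The analysis ends at Stage II.2; the appellant prevails on this issue.
— Issue III —
Stage III.1 (appellant, the balance of probabilities, weight is at least 49): (i) net 61−10=51 ≥ 49 — meets; (j) net 94−42=52 ≥ 49 — meets.
  Stage III.1 carried; the burden remains with the appellant.
Stage III.2 (appellant, the balance of probabilities, weight is at least 49): (k) net 72−28=44 < 49 — fails; (l) net 99−56=43 < 49 — fails.
  The appellant does not carry Stage III.2.
The department prevails on this issue.
Per-issue: Issue I → department; Issue II → appellant; Issue III → department. The appellant must prevail on at least one issue; overall, the appellant prevails.

appellant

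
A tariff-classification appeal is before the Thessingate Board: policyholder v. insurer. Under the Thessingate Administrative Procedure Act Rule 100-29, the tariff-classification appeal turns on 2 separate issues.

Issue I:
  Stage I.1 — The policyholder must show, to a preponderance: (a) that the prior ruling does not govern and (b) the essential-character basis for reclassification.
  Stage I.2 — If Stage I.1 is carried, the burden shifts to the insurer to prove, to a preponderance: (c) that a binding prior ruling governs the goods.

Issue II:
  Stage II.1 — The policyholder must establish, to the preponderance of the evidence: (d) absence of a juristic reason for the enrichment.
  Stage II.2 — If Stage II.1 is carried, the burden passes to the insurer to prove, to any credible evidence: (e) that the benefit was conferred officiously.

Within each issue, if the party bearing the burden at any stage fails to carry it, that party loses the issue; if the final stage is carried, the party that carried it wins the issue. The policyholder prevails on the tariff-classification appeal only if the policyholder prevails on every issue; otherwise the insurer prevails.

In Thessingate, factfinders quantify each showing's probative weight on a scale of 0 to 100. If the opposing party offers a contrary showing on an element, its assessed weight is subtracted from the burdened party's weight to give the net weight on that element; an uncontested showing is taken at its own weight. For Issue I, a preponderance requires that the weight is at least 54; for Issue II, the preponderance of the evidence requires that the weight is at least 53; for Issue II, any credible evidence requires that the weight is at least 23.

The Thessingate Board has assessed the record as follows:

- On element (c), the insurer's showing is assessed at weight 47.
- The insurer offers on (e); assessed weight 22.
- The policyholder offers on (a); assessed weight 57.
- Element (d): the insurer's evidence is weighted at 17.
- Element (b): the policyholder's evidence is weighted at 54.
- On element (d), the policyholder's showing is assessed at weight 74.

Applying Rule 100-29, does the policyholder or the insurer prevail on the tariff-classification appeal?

policyholder

— Issue I —
Stage I.1 (policyholder, a preponderance, weight is at least 54): (a) 57 ≥ 54 — meets; (b) 54 ≥ 54 — meets.
  The policyholder carries Stage I.1; the insurer now bears the burden.
Stage I.2 (insurer, a preponderance, weight is at least 54): (c) 47 < 54 — fails.
  Stage I.2 not carried; the insurer fails its burden.
The policyholder prevails on this issue.
— Issue II —
Stage II.1 (policyholder, the preponderance of the evidence, weight is at least 53): (d) net 74−17=57 ≥ 53 — meets.
  All elements met. The burden passes to the insurer.
Stage II.2 (insurer, any credible evidence, weight is at least 23): (e) 22 < 23 — fails.
  Not every element is met, so the insurer fails to carry Stage II.2.
So the policyholder prevails on this issue.
Per-issue: Issue I → policyholder; Issue II → policyholder. The policyholder must prevail on every issue; overall, the policyholder prevails.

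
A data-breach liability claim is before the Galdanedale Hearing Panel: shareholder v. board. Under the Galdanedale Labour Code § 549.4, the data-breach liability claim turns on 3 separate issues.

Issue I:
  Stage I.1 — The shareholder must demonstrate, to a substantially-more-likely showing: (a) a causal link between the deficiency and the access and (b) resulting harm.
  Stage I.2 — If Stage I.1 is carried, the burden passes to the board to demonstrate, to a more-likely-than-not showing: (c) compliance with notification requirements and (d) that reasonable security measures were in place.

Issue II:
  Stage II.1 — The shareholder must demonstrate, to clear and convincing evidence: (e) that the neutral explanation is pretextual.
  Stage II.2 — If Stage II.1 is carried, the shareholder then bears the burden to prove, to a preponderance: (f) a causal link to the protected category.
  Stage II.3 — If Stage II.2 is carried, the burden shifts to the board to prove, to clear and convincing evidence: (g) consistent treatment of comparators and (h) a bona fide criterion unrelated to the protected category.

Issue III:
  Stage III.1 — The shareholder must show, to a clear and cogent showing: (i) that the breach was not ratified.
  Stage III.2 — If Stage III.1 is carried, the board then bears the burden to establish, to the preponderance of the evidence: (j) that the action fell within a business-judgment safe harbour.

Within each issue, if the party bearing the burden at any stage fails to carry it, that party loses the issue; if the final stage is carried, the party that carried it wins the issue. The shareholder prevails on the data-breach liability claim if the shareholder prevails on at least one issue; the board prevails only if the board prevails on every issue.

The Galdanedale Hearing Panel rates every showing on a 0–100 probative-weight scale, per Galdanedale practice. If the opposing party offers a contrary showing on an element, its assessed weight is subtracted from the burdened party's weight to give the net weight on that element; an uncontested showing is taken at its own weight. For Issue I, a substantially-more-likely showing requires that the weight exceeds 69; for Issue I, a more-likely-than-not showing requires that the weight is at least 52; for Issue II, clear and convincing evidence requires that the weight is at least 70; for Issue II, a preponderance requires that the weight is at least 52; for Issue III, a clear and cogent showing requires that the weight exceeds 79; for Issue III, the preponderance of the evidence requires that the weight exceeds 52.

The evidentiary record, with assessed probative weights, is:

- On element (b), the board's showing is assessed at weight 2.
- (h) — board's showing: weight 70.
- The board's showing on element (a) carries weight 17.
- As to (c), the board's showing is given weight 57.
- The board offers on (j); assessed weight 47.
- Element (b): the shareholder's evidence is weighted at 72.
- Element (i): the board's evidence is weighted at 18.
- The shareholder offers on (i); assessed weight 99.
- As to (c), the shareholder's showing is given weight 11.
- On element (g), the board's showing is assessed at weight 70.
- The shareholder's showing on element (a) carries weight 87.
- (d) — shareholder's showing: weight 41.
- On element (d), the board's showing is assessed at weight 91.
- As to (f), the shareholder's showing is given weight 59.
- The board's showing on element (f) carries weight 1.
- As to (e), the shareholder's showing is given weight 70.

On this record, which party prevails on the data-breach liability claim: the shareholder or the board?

— Issue I —
At Stage I.1 the shareholder must meet a substantially-more-likely showing (weight exceeds 69): on (a) the weight is 87 less the opposing 17 gives net 70, > 69, so (a) meets the standard; on (b) the weight is 72 less the opposing 2 gives net 70, > 69, so (b) meets the standard.
  All elements met. The burden passes to the board.
At Stage I.2 the board must meet a more-likely-than-not showing (weight is at least 52): on (c) the weight is 57 less the opposing 11 gives net 46, < 52, so (c) does not meet the standard; on (d) the weight is 91 less the opposing 41 gives net 50, < 52, so (d) does not meet the standard.
  The board does not carry Stage I.2.
The analysis ends at Stage I.2; the shareholder prevails on this issue.
— Issue II —
Stage II.1 — burden on shareholder; standard: clear and convincing evidence (weight is at least 70).
    (e): 70 ≥ 70 [met]
  Stage II.1 is satisfied; the shareholder continues to bear the burden.
Stage II.2 — burden on shareholder; standard: a preponderance (weight is at least 52).
    (f): 59 − 1 = 58 ≥ 52 [met]
  Stage II.2 carried; the burden shifts to the board.
Stage II.3 — burden on board; standard: clear and convincing evidence (weight is at least 70).
    (g): 70 ≥ 70 [met]
    (h): 70 ≥ 70 [met]
  Stage II.3 carried; the final stage is satisfied.
All stages carried — the board prevails on this issue.
— Issue III —
At Stage III.1 the shareholder must meet a clear and cogent showing (weight exceeds 79): on (i) the weight is 99 less the opposing 18 gives net 81, > 79, so (i) meets the standard.
  The shareholder carries Stage III.1; the board now bears the burden.
At Stage III.2 the board must meet the preponderance of the evidence (weight exceeds 52): on (j) the weight is 47, ≤ 52, so (j) does not meet the standard.
  The board does not carry Stage III.2.
The analysis ends at Stage III.2; the shareholder prevails on this issue.
Per-issue: Issue I → shareholder; Issue II → board; Issue III → shareholder. The shareholder must prevail on at least one issue; overall, the shareholder prevails.

shareholder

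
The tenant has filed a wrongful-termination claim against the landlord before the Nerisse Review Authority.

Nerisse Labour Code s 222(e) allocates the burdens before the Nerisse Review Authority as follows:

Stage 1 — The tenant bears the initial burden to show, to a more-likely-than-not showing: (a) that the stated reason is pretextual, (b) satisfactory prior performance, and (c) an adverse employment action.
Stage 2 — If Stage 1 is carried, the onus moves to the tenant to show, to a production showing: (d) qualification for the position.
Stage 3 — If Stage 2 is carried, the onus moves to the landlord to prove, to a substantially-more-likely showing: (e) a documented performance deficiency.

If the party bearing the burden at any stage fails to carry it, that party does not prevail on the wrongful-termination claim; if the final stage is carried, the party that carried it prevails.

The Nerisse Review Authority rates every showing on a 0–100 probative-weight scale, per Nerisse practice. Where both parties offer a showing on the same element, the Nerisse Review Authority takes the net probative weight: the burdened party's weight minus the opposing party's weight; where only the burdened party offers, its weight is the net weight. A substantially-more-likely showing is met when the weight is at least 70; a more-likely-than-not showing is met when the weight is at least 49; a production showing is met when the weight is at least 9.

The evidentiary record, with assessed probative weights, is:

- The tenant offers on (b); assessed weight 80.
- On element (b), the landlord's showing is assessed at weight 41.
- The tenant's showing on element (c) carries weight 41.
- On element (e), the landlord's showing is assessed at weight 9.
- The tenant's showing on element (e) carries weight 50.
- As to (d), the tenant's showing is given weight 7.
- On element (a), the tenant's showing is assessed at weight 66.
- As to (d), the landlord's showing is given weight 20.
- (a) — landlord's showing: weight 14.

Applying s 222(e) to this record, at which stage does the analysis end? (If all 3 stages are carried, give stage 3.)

Stage 1 (tenant, a more-likely-than-not showing, weight is at least 49): (a) net 66−14=52 ≥ 49 — meets; (b) net 80−41=39 < 49 — fails; (c) 41 < 49 — fails.
  Not every element is met, so the tenant fails to carry Stage 1.
The landlord prevails.

stage 1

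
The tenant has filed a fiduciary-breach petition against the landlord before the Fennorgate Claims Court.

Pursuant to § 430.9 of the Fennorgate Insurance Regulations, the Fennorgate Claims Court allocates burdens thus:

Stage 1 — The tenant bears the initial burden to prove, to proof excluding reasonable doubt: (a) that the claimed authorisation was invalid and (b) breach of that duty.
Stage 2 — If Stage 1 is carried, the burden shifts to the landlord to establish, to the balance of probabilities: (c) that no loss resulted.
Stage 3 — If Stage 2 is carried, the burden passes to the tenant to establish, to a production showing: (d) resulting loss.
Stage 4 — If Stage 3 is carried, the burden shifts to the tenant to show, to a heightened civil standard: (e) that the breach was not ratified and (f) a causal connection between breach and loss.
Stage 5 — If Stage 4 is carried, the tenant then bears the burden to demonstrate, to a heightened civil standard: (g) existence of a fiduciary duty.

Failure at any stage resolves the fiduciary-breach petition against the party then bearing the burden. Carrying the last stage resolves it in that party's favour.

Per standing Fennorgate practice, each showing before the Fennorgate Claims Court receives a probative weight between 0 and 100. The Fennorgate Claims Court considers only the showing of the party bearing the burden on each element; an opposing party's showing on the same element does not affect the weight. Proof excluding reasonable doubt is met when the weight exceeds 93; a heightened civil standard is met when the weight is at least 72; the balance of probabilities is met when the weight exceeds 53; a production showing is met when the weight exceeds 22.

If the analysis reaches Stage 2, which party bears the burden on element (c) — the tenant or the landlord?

landlord

Stage 2's rule assigns the burden to the landlord (to the balance of probabilities).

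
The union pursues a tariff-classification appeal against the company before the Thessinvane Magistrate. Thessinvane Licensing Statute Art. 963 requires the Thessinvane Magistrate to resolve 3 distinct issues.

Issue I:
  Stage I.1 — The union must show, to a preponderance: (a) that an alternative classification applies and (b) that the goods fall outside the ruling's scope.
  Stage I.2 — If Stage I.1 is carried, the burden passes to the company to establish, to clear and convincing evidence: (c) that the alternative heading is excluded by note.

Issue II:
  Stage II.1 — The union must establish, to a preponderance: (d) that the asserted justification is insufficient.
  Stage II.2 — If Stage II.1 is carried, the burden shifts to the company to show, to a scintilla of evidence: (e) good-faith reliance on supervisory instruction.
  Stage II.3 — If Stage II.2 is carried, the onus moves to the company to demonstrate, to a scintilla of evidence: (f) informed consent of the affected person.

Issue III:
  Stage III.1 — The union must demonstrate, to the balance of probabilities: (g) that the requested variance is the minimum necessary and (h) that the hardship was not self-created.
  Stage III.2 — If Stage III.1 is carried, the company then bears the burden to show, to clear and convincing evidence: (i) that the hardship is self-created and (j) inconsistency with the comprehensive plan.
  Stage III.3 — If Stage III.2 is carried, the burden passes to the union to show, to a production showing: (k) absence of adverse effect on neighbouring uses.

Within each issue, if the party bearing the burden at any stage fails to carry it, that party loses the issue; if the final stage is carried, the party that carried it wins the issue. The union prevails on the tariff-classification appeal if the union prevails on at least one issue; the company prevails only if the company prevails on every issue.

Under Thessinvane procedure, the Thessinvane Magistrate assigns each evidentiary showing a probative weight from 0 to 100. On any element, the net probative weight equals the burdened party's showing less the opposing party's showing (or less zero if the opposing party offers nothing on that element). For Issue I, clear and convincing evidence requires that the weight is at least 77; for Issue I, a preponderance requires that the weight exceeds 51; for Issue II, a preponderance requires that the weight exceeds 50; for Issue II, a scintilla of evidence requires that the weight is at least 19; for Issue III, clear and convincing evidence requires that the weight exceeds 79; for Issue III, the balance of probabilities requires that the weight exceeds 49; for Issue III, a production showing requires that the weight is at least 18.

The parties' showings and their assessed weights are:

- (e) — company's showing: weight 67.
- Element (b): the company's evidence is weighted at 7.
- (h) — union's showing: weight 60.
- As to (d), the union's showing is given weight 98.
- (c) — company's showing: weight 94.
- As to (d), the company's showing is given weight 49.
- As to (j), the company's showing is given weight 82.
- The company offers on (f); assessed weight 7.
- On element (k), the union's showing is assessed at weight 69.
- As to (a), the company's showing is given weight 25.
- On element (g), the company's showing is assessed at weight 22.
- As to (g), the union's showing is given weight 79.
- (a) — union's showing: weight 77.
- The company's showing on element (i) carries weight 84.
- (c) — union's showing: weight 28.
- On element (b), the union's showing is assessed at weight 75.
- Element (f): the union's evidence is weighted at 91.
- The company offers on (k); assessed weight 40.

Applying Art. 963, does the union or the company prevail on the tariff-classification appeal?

union

— Issue I —
At Stage I.1 the union must meet a preponderance (weight exceeds 51): on (a) the weight is 77 less the opposing 25 gives net 52, > 51, so (a) meets the standard; on (b) the weight is 75 less the opposing 7 gives net 68, which does exceed 51, so (b) meets the standard.
  Stage I.1 is satisfied; the onus moves to the company.
At Stage I.2 the company must meet clear and convincing evidence (weight is at least 77): on (c) the weight is 94 less the opposing 28 gives net 66, < 77, so (c) does not meet the standard.
  Stage I.2 not carried; the company fails its burden.
The analysis ends at Stage I.2; the union prevails on this issue.
— Issue II —
At Stage II.1 the union must meet a preponderance (weight exceeds 50): on (d) the weight is 98 less the opposing 49 gives net 49, ≤ 50, so (d) does not meet the standard.
  Not every element is met, so the union fails to carry Stage II.1.
The analysis ends at Stage II.1; the company prevails on this issue.
— Issue III —
Stage III.1 — burden on union; standard: the balance of probabilities (weight exceeds 49).
    (g): 79 − 22 = 57 > 49 [met]
    (h): 60 > 49 [met]
  All elements met. The burden passes to the company.
Stage III.2 — burden on company; standard: clear and convincing evidence (weight exceeds 79).
    (i): 84 > 79 [met]
    (j): 82 > 79 [met]
  All elements met. The burden passes to the union.
Stage III.3 — burden on union; standard: a production showing (weight is at least 18).
    (k): 69 − 40 = 29 ≥ 18 [met]
  Stage III.3 carried; the final stage is satisfied.
All stages carried — the union prevails on this issue.
Per-issue: Issue I → union; Issue II → company; Issue III → union. The union must prevail on at least one issue; overall, the union prevails.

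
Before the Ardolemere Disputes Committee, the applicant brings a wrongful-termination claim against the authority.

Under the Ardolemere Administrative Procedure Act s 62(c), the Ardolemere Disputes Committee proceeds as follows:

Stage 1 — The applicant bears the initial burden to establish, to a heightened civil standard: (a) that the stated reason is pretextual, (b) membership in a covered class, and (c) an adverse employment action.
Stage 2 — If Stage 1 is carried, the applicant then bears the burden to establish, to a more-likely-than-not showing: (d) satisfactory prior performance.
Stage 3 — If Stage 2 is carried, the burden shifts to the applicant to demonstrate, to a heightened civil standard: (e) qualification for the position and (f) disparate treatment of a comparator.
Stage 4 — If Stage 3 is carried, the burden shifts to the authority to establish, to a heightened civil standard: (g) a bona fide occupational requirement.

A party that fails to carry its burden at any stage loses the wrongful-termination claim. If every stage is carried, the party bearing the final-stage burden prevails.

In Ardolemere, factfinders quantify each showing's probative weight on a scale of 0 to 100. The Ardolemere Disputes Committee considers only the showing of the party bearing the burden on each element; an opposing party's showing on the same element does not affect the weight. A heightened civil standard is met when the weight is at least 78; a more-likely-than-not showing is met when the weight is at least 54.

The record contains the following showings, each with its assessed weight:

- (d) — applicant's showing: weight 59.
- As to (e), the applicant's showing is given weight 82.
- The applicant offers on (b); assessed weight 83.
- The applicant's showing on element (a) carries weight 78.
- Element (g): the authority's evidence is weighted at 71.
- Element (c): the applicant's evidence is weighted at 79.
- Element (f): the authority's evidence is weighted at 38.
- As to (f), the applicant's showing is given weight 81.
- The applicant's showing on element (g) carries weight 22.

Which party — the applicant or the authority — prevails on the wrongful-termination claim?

applicant

Stage 1 — burden on applicant; standard: a heightened civil standard (weight is at least 78).
    (a): 78 ≥ 78 [met]
    (b): 83 ≥ 78 [met]
    (c): 79 ≥ 78 [met]
  Stage 1 carried; the burden remains with the applicant.
Stage 2 — burden on applicant; standard: a more-likely-than-not showing (weight is at least 54).
    (d): 59 ≥ 54 [met]
  All elements met. The applicant retains the burden for Stage 3.
Stage 3 — burden on applicant; standard: a heightened civil standard (weight is at least 78).
    (e): 82 ≥ 78 [met]
    (f): 81 (authority's 38 disregarded) ≥ 78 [met]
  All elements met. The burden passes to the authority.
Stage 4 — burden on authority; standard: a heightened civil standard (weight is at least 78).
    (g): 71 (applicant's 22 disregarded) < 78 [not met]
  Stage 4 not carried; the authority fails its burden.
The analysis ends at Stage 4; the applicant prevails.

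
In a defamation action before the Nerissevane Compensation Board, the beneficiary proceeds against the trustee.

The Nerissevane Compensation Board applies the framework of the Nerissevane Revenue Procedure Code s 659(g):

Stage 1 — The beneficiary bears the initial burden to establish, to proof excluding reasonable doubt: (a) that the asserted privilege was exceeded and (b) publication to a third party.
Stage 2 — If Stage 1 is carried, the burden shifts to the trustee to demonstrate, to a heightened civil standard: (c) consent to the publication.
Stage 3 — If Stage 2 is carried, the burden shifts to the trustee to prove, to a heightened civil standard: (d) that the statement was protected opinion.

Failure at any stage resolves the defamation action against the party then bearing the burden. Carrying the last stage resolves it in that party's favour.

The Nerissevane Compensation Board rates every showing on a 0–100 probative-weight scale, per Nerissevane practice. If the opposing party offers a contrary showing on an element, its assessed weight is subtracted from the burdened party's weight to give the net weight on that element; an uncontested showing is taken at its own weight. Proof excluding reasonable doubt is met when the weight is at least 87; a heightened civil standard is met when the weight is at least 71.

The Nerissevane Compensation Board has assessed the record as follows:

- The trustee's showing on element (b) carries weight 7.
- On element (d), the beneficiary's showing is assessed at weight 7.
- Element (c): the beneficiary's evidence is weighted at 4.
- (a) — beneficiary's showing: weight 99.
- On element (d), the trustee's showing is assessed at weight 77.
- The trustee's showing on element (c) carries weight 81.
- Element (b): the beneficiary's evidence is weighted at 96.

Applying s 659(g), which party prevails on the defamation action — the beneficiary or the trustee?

beneficiary

Stage 1 — burden on beneficiary; standard: proof excluding reasonable doubt (weight is at least 87).
    (a): 99 ≥ 87 [met]
    (b): 96 − 7 = 89 ≥ 87 [met]
  The beneficiary carries Stage 1; the trustee now bears the burden.
Stage 2 — burden on trustee; standard: a heightened civil standard (weight is at least 71).
    (c): 81 − 4 = 77 ≥ 71 [met]
  All elements met. The trustee retains the burden for Stage 3.
Stage 3 — burden on trustee; standard: a heightened civil standard (weight is at least 71).
    (d): 77 − 7 = 70 < 71 [not met]
  The trustee does not carry Stage 3.
The analysis ends at Stage 3; the beneficiary prevails.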